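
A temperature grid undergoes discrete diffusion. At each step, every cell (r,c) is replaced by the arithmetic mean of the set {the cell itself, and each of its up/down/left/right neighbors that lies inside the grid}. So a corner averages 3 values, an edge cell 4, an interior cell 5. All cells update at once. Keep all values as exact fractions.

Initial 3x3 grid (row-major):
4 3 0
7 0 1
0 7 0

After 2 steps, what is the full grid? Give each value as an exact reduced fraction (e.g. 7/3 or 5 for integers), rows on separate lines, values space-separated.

Answer: 55/18 227/80 10/9
941/240 101/50 157/80
55/18 761/240 14/9

Derivation:
After step 1:
  14/3 7/4 4/3
  11/4 18/5 1/4
  14/3 7/4 8/3
After step 2:
  55/18 227/80 10/9
  941/240 101/50 157/80
  55/18 761/240 14/9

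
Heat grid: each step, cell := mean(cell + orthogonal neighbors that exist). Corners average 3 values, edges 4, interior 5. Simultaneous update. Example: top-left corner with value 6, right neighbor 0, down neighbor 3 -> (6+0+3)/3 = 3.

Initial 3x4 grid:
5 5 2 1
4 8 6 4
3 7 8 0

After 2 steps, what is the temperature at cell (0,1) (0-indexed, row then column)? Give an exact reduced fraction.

Step 1: cell (0,1) = 5
Step 2: cell (0,1) = 115/24
Full grid after step 2:
  44/9 115/24 493/120 103/36
  61/12 281/50 231/50 881/240
  97/18 269/48 427/80 4

Answer: 115/24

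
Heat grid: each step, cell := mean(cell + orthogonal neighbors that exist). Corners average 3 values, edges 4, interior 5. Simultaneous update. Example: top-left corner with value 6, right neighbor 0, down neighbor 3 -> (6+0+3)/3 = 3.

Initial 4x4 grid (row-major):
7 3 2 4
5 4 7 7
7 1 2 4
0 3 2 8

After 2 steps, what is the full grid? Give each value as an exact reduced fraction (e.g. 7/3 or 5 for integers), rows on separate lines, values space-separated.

Answer: 59/12 17/4 251/60 83/18
9/2 431/100 211/50 1169/240
59/15 307/100 4 1117/240
97/36 719/240 787/240 41/9

Derivation:
After step 1:
  5 4 4 13/3
  23/4 4 22/5 11/2
  13/4 17/5 16/5 21/4
  10/3 3/2 15/4 14/3
After step 2:
  59/12 17/4 251/60 83/18
  9/2 431/100 211/50 1169/240
  59/15 307/100 4 1117/240
  97/36 719/240 787/240 41/9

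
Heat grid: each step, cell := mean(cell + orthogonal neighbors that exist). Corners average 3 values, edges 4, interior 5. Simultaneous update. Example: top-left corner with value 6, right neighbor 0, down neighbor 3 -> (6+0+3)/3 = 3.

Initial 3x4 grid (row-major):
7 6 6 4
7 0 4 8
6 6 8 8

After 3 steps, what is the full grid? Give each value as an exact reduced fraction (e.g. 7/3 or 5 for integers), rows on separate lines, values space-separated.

After step 1:
  20/3 19/4 5 6
  5 23/5 26/5 6
  19/3 5 13/2 8
After step 2:
  197/36 1261/240 419/80 17/3
  113/20 491/100 273/50 63/10
  49/9 673/120 247/40 41/6
After step 3:
  11791/2160 37573/7200 12971/2400 4129/720
  6443/1200 10753/2000 11233/2000 1213/200
  6013/1080 4981/900 7223/1200 2317/360

Answer: 11791/2160 37573/7200 12971/2400 4129/720
6443/1200 10753/2000 11233/2000 1213/200
6013/1080 4981/900 7223/1200 2317/360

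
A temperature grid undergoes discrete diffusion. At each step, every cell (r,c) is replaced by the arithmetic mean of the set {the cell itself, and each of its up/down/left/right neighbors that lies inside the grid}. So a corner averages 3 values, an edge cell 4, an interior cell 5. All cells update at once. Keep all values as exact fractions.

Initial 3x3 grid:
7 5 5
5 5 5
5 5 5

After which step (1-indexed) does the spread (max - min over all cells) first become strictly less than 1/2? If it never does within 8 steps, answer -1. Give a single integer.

Answer: 3

Derivation:
Step 1: max=17/3, min=5, spread=2/3
Step 2: max=50/9, min=5, spread=5/9
Step 3: max=581/108, min=5, spread=41/108
  -> spread < 1/2 first at step 3
Step 4: max=34531/6480, min=911/180, spread=347/1296
Step 5: max=2050937/388800, min=9157/1800, spread=2921/15552
Step 6: max=122468539/23328000, min=1105483/216000, spread=24611/186624
Step 7: max=7317122033/1399680000, min=24956741/4860000, spread=207329/2239488
Step 8: max=437933952451/83980800000, min=1334801599/259200000, spread=1746635/26873856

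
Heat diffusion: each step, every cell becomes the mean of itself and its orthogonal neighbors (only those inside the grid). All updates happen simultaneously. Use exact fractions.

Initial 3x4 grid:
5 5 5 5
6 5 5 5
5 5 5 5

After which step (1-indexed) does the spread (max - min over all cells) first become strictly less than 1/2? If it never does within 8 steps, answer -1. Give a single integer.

Answer: 1

Derivation:
Step 1: max=16/3, min=5, spread=1/3
  -> spread < 1/2 first at step 1
Step 2: max=1267/240, min=5, spread=67/240
Step 3: max=11237/2160, min=5, spread=437/2160
Step 4: max=4477531/864000, min=5009/1000, spread=29951/172800
Step 5: max=40095821/7776000, min=16954/3375, spread=206761/1555200
Step 6: max=16008195571/3110400000, min=27165671/5400000, spread=14430763/124416000
Step 7: max=958227741689/186624000000, min=2177652727/432000000, spread=139854109/1492992000
Step 8: max=57409671890251/11197440000000, min=196251228977/38880000000, spread=7114543559/89579520000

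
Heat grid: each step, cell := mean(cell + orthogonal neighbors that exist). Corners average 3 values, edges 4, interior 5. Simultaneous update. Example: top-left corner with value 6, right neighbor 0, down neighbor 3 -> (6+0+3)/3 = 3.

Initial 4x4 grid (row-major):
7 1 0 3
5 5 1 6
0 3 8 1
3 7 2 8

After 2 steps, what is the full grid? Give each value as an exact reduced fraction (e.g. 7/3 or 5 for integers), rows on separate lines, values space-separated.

After step 1:
  13/3 13/4 5/4 3
  17/4 3 4 11/4
  11/4 23/5 3 23/4
  10/3 15/4 25/4 11/3
After step 2:
  71/18 71/24 23/8 7/3
  43/12 191/50 14/5 31/8
  56/15 171/50 118/25 91/24
  59/18 269/60 25/6 47/9

Answer: 71/18 71/24 23/8 7/3
43/12 191/50 14/5 31/8
56/15 171/50 118/25 91/24
59/18 269/60 25/6 47/9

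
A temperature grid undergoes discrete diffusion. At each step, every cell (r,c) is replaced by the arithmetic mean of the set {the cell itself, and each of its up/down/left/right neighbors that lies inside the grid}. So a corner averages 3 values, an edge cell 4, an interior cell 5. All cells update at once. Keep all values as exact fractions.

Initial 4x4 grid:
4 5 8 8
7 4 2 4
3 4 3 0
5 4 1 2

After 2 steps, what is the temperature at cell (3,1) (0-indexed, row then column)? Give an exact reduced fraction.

Answer: 17/5

Derivation:
Step 1: cell (3,1) = 7/2
Step 2: cell (3,1) = 17/5
Full grid after step 2:
  181/36 311/60 82/15 191/36
  1139/240 439/100 397/100 997/240
  337/80 73/20 291/100 35/16
  49/12 17/5 9/4 23/12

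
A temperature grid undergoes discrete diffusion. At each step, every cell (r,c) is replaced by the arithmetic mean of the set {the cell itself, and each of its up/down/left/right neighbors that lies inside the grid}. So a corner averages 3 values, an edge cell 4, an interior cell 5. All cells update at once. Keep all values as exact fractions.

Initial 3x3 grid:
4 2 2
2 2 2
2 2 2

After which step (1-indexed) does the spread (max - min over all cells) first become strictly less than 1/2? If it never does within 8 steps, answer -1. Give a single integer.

Step 1: max=8/3, min=2, spread=2/3
Step 2: max=23/9, min=2, spread=5/9
Step 3: max=257/108, min=2, spread=41/108
  -> spread < 1/2 first at step 3
Step 4: max=15091/6480, min=371/180, spread=347/1296
Step 5: max=884537/388800, min=3757/1800, spread=2921/15552
Step 6: max=52484539/23328000, min=457483/216000, spread=24611/186624
Step 7: max=3118082033/1399680000, min=10376741/4860000, spread=207329/2239488
Step 8: max=185991552451/83980800000, min=557201599/259200000, spread=1746635/26873856

Answer: 3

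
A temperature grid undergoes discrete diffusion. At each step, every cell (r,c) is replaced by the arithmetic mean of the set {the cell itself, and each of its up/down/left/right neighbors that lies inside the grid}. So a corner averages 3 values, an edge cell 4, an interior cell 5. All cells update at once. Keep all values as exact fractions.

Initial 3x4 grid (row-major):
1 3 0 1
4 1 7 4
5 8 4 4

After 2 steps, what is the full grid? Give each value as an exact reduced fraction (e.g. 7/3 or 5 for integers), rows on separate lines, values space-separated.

Answer: 20/9 169/60 133/60 101/36
941/240 163/50 203/50 193/60
155/36 1231/240 349/80 55/12

Derivation:
After step 1:
  8/3 5/4 11/4 5/3
  11/4 23/5 16/5 4
  17/3 9/2 23/4 4
After step 2:
  20/9 169/60 133/60 101/36
  941/240 163/50 203/50 193/60
  155/36 1231/240 349/80 55/12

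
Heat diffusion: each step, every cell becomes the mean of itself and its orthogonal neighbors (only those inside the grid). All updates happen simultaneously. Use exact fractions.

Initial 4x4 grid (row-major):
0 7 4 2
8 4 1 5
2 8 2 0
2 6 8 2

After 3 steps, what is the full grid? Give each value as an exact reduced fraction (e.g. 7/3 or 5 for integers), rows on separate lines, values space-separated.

After step 1:
  5 15/4 7/2 11/3
  7/2 28/5 16/5 2
  5 22/5 19/5 9/4
  10/3 6 9/2 10/3
After step 2:
  49/12 357/80 847/240 55/18
  191/40 409/100 181/50 667/240
  487/120 124/25 363/100 683/240
  43/9 547/120 529/120 121/36
After step 3:
  3197/720 3233/800 26401/7200 3371/1080
  2551/600 8763/2000 10589/3000 22141/7200
  8357/1800 6389/1500 23357/6000 22709/7200
  2411/540 8417/1800 7181/1800 7643/2160

Answer: 3197/720 3233/800 26401/7200 3371/1080
2551/600 8763/2000 10589/3000 22141/7200
8357/1800 6389/1500 23357/6000 22709/7200
2411/540 8417/1800 7181/1800 7643/2160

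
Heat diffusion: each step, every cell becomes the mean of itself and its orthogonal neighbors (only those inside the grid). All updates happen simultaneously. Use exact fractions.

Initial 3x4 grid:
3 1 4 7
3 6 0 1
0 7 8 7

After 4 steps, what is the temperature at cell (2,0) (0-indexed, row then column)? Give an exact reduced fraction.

Step 1: cell (2,0) = 10/3
Step 2: cell (2,0) = 139/36
Step 3: cell (2,0) = 8099/2160
Step 4: cell (2,0) = 246257/64800
Full grid after step 4:
  26329/8100 364507/108000 14751/4000 55001/14400
  744349/216000 673477/180000 1433029/360000 3608381/864000
  246257/64800 871889/216000 947429/216000 576559/129600

Answer: 246257/64800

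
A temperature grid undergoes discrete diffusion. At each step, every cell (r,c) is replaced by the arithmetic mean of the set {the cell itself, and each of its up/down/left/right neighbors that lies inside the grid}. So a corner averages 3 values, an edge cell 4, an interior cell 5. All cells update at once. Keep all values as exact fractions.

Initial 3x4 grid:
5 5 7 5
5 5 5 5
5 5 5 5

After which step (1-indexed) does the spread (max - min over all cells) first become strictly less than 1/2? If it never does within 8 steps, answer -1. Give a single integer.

Answer: 3

Derivation:
Step 1: max=17/3, min=5, spread=2/3
Step 2: max=331/60, min=5, spread=31/60
Step 3: max=2911/540, min=5, spread=211/540
  -> spread < 1/2 first at step 3
Step 4: max=286897/54000, min=4547/900, spread=14077/54000
Step 5: max=2570407/486000, min=273683/54000, spread=5363/24300
Step 6: max=76640809/14580000, min=152869/30000, spread=93859/583200
Step 7: max=4584274481/874800000, min=248336467/48600000, spread=4568723/34992000
Step 8: max=274220435629/52488000000, min=7471618889/1458000000, spread=8387449/83980800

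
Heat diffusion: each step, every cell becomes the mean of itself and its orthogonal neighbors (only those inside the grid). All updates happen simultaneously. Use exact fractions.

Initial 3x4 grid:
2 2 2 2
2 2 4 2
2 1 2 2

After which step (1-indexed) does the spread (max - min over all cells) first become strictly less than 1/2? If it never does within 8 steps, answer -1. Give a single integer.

Answer: 3

Derivation:
Step 1: max=5/2, min=5/3, spread=5/6
Step 2: max=237/100, min=65/36, spread=127/225
Step 3: max=5507/2400, min=1033/540, spread=8243/21600
  -> spread < 1/2 first at step 3
Step 4: max=49187/21600, min=31639/16200, spread=4201/12960
Step 5: max=2905903/1296000, min=1945811/972000, spread=186893/777600
Step 6: max=173336117/77760000, min=118064269/58320000, spread=1910051/9331200
Step 7: max=10306428703/4665600000, min=7166823971/3499200000, spread=90079609/559872000
Step 8: max=614812663277/279936000000, min=433101658489/209952000000, spread=896250847/6718464000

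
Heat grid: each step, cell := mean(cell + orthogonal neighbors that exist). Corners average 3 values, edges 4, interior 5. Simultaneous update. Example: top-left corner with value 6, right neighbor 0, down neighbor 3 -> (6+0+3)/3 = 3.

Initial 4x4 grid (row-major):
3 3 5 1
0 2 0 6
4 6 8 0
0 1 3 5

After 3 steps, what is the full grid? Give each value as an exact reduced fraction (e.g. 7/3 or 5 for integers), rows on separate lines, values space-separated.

After step 1:
  2 13/4 9/4 4
  9/4 11/5 21/5 7/4
  5/2 21/5 17/5 19/4
  5/3 5/2 17/4 8/3
After step 2:
  5/2 97/40 137/40 8/3
  179/80 161/50 69/25 147/40
  637/240 74/25 104/25 377/120
  20/9 757/240 769/240 35/9
After step 3:
  191/80 1157/400 3383/1200 293/90
  6367/2400 5441/2000 431/125 3673/1200
  18133/7200 9689/3000 19471/6000 13379/3600
  2891/1080 20773/7200 25933/7200 7369/2160

Answer: 191/80 1157/400 3383/1200 293/90
6367/2400 5441/2000 431/125 3673/1200
18133/7200 9689/3000 19471/6000 13379/3600
2891/1080 20773/7200 25933/7200 7369/2160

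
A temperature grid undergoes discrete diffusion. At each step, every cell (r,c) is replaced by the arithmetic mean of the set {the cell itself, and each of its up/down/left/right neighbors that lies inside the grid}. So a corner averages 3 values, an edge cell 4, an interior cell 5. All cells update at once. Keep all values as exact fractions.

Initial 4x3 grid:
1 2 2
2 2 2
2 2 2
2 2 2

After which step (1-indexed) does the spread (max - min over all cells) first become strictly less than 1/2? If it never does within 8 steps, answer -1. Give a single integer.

Step 1: max=2, min=5/3, spread=1/3
  -> spread < 1/2 first at step 1
Step 2: max=2, min=31/18, spread=5/18
Step 3: max=2, min=391/216, spread=41/216
Step 4: max=2, min=47623/25920, spread=4217/25920
Step 5: max=14321/7200, min=2901251/1555200, spread=38417/311040
Step 6: max=285403/144000, min=175423789/93312000, spread=1903471/18662400
Step 7: max=8524241/4320000, min=10596450911/5598720000, spread=18038617/223948800
Step 8: max=764673241/388800000, min=638578217149/335923200000, spread=883978523/13436928000

Answer: 1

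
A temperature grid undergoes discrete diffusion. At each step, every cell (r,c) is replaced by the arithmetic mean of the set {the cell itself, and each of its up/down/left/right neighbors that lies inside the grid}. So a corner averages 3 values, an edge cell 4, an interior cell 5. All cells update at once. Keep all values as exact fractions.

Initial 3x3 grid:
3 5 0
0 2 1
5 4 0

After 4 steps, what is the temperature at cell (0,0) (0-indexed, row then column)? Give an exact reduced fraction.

Answer: 9829/4050

Derivation:
Step 1: cell (0,0) = 8/3
Step 2: cell (0,0) = 23/9
Step 3: cell (0,0) = 683/270
Step 4: cell (0,0) = 9829/4050
Full grid after step 4:
  9829/4050 968963/432000 86501/43200
  1074713/432000 401081/180000 1732801/864000
  106901/43200 1971301/864000 131239/64800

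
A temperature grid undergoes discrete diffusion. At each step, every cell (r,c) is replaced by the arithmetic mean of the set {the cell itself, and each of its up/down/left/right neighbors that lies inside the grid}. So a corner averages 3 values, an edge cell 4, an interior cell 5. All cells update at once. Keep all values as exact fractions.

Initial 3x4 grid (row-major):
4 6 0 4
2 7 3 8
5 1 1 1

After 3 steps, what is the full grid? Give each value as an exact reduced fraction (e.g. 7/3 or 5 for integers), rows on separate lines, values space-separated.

After step 1:
  4 17/4 13/4 4
  9/2 19/5 19/5 4
  8/3 7/2 3/2 10/3
After step 2:
  17/4 153/40 153/40 15/4
  449/120 397/100 327/100 227/60
  32/9 43/15 91/30 53/18
After step 3:
  709/180 1587/400 1467/400 1363/360
  27931/7200 2651/750 10729/3000 12373/3600
  3659/1080 12083/3600 10903/3600 1757/540

Answer: 709/180 1587/400 1467/400 1363/360
27931/7200 2651/750 10729/3000 12373/3600
3659/1080 12083/3600 10903/3600 1757/540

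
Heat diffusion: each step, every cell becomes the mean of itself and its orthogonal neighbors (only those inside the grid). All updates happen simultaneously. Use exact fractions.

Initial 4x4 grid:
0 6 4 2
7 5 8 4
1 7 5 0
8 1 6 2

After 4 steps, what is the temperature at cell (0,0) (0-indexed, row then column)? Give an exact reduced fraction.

Step 1: cell (0,0) = 13/3
Step 2: cell (0,0) = 34/9
Step 3: cell (0,0) = 9851/2160
Step 4: cell (0,0) = 286721/64800
Full grid after step 4:
  286721/64800 998777/216000 933593/216000 3409/810
  504361/108000 808091/180000 100909/22500 862463/216000
  482197/108000 104767/22500 148433/36000 846343/216000
  18551/4050 463507/108000 445019/108000 237007/64800

Answer: 286721/64800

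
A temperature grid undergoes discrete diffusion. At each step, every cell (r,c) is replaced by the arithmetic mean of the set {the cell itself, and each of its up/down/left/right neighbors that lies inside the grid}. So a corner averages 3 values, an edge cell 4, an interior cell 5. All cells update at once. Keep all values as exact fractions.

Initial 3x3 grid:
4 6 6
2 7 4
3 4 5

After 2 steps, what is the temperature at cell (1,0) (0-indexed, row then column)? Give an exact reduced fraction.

Answer: 39/10

Derivation:
Step 1: cell (1,0) = 4
Step 2: cell (1,0) = 39/10
Full grid after step 2:
  55/12 1181/240 199/36
  39/10 123/25 593/120
  47/12 1001/240 175/36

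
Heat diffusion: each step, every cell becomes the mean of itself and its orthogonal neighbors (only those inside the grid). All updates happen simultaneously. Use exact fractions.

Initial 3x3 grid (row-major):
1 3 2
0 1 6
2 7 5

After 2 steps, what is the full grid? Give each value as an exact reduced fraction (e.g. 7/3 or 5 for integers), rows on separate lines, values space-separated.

After step 1:
  4/3 7/4 11/3
  1 17/5 7/2
  3 15/4 6
After step 2:
  49/36 203/80 107/36
  131/60 67/25 497/120
  31/12 323/80 53/12

Answer: 49/36 203/80 107/36
131/60 67/25 497/120
31/12 323/80 53/12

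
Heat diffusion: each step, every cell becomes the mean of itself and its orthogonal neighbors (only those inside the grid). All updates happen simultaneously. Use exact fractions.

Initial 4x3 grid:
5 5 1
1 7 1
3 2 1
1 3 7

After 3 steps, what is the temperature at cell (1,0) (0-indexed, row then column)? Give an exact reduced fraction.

Step 1: cell (1,0) = 4
Step 2: cell (1,0) = 757/240
Step 3: cell (1,0) = 24319/7200
Full grid after step 3:
  7657/2160 8443/2400 6647/2160
  24319/7200 3117/1000 22169/7200
  20249/7200 6109/2000 21199/7200
  377/135 13931/4800 3371/1080

Answer: 24319/7200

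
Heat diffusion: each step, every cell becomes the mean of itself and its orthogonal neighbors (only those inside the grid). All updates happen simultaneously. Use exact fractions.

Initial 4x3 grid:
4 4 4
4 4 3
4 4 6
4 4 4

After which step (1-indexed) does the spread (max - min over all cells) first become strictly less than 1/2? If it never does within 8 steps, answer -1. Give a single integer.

Step 1: max=14/3, min=11/3, spread=1
Step 2: max=527/120, min=58/15, spread=21/40
Step 3: max=4667/1080, min=709/180, spread=413/1080
  -> spread < 1/2 first at step 3
Step 4: max=136961/32400, min=214141/54000, spread=21191/81000
Step 5: max=4092167/972000, min=143431/36000, spread=21953/97200
Step 6: max=60870517/14580000, min=38967203/9720000, spread=193577/1166400
Step 7: max=909872507/218700000, min=2343662777/583200000, spread=9919669/69984000
Step 8: max=217496264377/52488000000, min=47037687431/11664000000, spread=18645347/167961600

Answer: 3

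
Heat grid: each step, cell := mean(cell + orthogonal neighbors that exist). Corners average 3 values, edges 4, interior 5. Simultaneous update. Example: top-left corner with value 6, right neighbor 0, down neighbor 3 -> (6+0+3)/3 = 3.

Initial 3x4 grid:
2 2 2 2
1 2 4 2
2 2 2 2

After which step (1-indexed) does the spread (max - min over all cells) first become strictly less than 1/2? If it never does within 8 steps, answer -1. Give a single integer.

Step 1: max=5/2, min=5/3, spread=5/6
Step 2: max=121/50, min=65/36, spread=553/900
Step 3: max=5587/2400, min=27007/14400, spread=1303/2880
  -> spread < 1/2 first at step 3
Step 4: max=49367/21600, min=251837/129600, spread=8873/25920
Step 5: max=19614427/8640000, min=102301687/51840000, spread=123079/414720
Step 6: max=1162647593/518400000, min=6247717733/3110400000, spread=29126713/124416000
Step 7: max=69330726787/31104000000, min=378406092847/186624000000, spread=300626143/1492992000
Step 8: max=4127436723233/1866240000000, min=22922610885773/11197440000000, spread=14736075629/89579520000

Answer: 3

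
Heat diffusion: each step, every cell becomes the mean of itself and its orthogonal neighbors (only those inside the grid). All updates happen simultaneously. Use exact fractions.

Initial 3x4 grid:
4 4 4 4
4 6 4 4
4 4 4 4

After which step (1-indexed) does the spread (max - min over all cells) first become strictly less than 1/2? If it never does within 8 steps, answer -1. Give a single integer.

Step 1: max=9/2, min=4, spread=1/2
Step 2: max=223/50, min=4, spread=23/50
  -> spread < 1/2 first at step 2
Step 3: max=10411/2400, min=813/200, spread=131/480
Step 4: max=92951/21600, min=14791/3600, spread=841/4320
Step 5: max=37102051/8640000, min=2973373/720000, spread=56863/345600
Step 6: max=332574341/77760000, min=26909543/6480000, spread=386393/3110400
Step 7: max=132809723131/31104000000, min=10788358813/2592000000, spread=26795339/248832000
Step 8: max=7948775714129/1866240000000, min=649166149667/155520000000, spread=254051069/2985984000

Answer: 2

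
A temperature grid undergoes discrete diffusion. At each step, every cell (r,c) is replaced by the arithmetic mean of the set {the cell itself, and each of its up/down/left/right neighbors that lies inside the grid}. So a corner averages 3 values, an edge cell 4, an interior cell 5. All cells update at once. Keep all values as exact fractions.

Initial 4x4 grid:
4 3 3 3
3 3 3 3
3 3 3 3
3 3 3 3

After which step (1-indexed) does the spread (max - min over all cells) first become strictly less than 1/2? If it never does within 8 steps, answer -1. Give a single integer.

Step 1: max=10/3, min=3, spread=1/3
  -> spread < 1/2 first at step 1
Step 2: max=59/18, min=3, spread=5/18
Step 3: max=689/216, min=3, spread=41/216
Step 4: max=20483/6480, min=3, spread=1043/6480
Step 5: max=608753/194400, min=3, spread=25553/194400
Step 6: max=18167459/5832000, min=54079/18000, spread=645863/5832000
Step 7: max=542521691/174960000, min=360971/120000, spread=16225973/174960000
Step 8: max=16223877983/5248800000, min=162701/54000, spread=409340783/5248800000

Answer: 1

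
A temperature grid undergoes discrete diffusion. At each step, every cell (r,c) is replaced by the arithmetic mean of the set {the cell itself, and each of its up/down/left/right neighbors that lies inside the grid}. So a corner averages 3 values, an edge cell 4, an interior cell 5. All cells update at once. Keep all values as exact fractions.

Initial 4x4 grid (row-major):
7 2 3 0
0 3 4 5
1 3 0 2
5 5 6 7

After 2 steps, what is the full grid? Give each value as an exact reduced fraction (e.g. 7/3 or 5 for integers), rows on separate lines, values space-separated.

After step 1:
  3 15/4 9/4 8/3
  11/4 12/5 3 11/4
  9/4 12/5 3 7/2
  11/3 19/4 9/2 5
After step 2:
  19/6 57/20 35/12 23/9
  13/5 143/50 67/25 143/48
  83/30 74/25 82/25 57/16
  32/9 919/240 69/16 13/3

Answer: 19/6 57/20 35/12 23/9
13/5 143/50 67/25 143/48
83/30 74/25 82/25 57/16
32/9 919/240 69/16 13/3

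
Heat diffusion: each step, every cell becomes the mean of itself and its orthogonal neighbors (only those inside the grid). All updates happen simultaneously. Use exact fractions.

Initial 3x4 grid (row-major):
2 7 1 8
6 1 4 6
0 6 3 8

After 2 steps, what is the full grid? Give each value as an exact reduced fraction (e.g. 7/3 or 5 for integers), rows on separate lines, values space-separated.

Answer: 10/3 351/80 63/16 11/2
321/80 153/50 491/100 121/24
35/12 331/80 197/48 209/36

Derivation:
After step 1:
  5 11/4 5 5
  9/4 24/5 3 13/2
  4 5/2 21/4 17/3
After step 2:
  10/3 351/80 63/16 11/2
  321/80 153/50 491/100 121/24
  35/12 331/80 197/48 209/36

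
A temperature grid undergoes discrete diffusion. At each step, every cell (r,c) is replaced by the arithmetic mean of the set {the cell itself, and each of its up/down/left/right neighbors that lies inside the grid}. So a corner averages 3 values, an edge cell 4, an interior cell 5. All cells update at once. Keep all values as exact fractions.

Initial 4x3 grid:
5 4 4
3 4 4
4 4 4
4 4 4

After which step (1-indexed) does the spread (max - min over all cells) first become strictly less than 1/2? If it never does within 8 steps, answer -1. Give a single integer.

Answer: 2

Derivation:
Step 1: max=17/4, min=15/4, spread=1/2
Step 2: max=49/12, min=311/80, spread=47/240
  -> spread < 1/2 first at step 2
Step 3: max=19427/4800, min=9391/2400, spread=43/320
Step 4: max=173857/43200, min=85111/21600, spread=727/8640
Step 5: max=69236507/17280000, min=8535469/2160000, spread=63517/1152000
Step 6: max=622536037/155520000, min=76887289/19440000, spread=297509/6220800
Step 7: max=37283884583/9331200000, min=2310339913/583200000, spread=12737839/373248000
Step 8: max=2235618981397/559872000000, min=69349115821/17496000000, spread=131578201/4478976000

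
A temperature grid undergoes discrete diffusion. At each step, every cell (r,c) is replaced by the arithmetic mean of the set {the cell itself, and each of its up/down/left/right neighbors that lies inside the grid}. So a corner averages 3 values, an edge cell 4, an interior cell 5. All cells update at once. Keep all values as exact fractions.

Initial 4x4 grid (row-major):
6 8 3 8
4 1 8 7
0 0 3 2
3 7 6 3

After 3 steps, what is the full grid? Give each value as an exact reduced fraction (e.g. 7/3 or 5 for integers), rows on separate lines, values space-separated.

After step 1:
  6 9/2 27/4 6
  11/4 21/5 22/5 25/4
  7/4 11/5 19/5 15/4
  10/3 4 19/4 11/3
After step 2:
  53/12 429/80 433/80 19/3
  147/40 361/100 127/25 51/10
  301/120 319/100 189/50 131/30
  109/36 857/240 973/240 73/18
After step 3:
  3229/720 11281/2400 13313/2400 4043/720
  1421/400 8367/2000 9193/2000 261/50
  11161/3600 19991/6000 4913/1200 3893/900
  6557/2160 24917/7200 27829/7200 8983/2160

Answer: 3229/720 11281/2400 13313/2400 4043/720
1421/400 8367/2000 9193/2000 261/50
11161/3600 19991/6000 4913/1200 3893/900
6557/2160 24917/7200 27829/7200 8983/2160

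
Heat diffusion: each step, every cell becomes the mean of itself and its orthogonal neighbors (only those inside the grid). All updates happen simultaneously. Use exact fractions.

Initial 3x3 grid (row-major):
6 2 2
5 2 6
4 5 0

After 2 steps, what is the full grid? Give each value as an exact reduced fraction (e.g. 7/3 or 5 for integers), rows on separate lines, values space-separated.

After step 1:
  13/3 3 10/3
  17/4 4 5/2
  14/3 11/4 11/3
After step 2:
  139/36 11/3 53/18
  69/16 33/10 27/8
  35/9 181/48 107/36

Answer: 139/36 11/3 53/18
69/16 33/10 27/8
35/9 181/48 107/36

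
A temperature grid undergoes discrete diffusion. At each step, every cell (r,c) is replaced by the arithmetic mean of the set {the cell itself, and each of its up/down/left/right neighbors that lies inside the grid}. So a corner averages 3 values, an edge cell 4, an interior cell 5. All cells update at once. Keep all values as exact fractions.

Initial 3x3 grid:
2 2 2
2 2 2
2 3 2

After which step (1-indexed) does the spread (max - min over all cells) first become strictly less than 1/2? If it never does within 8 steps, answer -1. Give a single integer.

Answer: 1

Derivation:
Step 1: max=7/3, min=2, spread=1/3
  -> spread < 1/2 first at step 1
Step 2: max=547/240, min=2, spread=67/240
Step 3: max=4757/2160, min=407/200, spread=1807/10800
Step 4: max=1885963/864000, min=11161/5400, spread=33401/288000
Step 5: max=16781933/7776000, min=1123391/540000, spread=3025513/38880000
Step 6: max=6685726867/3110400000, min=60355949/28800000, spread=53531/995328
Step 7: max=399280925849/186624000000, min=16343116051/7776000000, spread=450953/11943936
Step 8: max=23903783560603/11197440000000, min=1967248610519/933120000000, spread=3799043/143327232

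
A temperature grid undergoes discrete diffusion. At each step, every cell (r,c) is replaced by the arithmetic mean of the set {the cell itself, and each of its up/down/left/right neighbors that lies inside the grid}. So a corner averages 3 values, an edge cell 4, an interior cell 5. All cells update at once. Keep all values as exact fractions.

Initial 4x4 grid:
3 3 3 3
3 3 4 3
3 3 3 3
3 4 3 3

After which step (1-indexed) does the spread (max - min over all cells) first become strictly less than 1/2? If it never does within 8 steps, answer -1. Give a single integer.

Answer: 1

Derivation:
Step 1: max=10/3, min=3, spread=1/3
  -> spread < 1/2 first at step 1
Step 2: max=391/120, min=3, spread=31/120
Step 3: max=5759/1800, min=733/240, spread=523/3600
Step 4: max=171947/54000, min=7373/2400, spread=12109/108000
Step 5: max=5139311/1620000, min=668117/216000, spread=256867/3240000
Step 6: max=307541311/97200000, min=20111431/6480000, spread=2934923/48600000
Step 7: max=4606196969/1458000000, min=201718231/64800000, spread=135073543/2916000000
Step 8: max=276003074629/87480000000, min=18188102879/5832000000, spread=795382861/21870000000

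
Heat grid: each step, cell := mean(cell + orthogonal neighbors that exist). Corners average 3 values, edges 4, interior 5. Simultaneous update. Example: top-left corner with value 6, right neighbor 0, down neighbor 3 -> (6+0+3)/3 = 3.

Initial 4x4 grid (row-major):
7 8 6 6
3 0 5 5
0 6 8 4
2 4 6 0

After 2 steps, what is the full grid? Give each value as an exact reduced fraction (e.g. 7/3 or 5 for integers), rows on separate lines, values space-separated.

After step 1:
  6 21/4 25/4 17/3
  5/2 22/5 24/5 5
  11/4 18/5 29/5 17/4
  2 9/2 9/2 10/3
After step 2:
  55/12 219/40 659/120 203/36
  313/80 411/100 21/4 1183/240
  217/80 421/100 459/100 1103/240
  37/12 73/20 68/15 145/36

Answer: 55/12 219/40 659/120 203/36
313/80 411/100 21/4 1183/240
217/80 421/100 459/100 1103/240
37/12 73/20 68/15 145/36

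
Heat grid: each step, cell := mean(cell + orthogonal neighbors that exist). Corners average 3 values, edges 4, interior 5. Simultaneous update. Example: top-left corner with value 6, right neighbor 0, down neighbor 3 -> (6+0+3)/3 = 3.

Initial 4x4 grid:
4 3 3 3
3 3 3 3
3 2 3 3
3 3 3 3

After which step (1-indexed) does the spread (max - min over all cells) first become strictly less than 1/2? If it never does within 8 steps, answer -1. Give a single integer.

Answer: 2

Derivation:
Step 1: max=10/3, min=11/4, spread=7/12
Step 2: max=59/18, min=139/50, spread=112/225
  -> spread < 1/2 first at step 2
Step 3: max=6773/2160, min=6833/2400, spread=6233/21600
Step 4: max=201311/64800, min=62183/21600, spread=7381/32400
Step 5: max=5951981/1944000, min=6252041/2160000, spread=3251441/19440000
Step 6: max=35513263/11664000, min=56605691/19440000, spread=3874621/29160000
Step 7: max=5294012993/1749600000, min=5677550633/1944000000, spread=1842174233/17496000000
Step 8: max=158276390771/52488000000, min=170910276347/58320000000, spread=44571420587/524880000000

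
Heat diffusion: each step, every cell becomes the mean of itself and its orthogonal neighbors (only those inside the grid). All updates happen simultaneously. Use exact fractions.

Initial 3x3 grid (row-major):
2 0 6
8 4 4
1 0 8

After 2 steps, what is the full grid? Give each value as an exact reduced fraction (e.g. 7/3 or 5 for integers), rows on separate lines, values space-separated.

After step 1:
  10/3 3 10/3
  15/4 16/5 11/2
  3 13/4 4
After step 2:
  121/36 193/60 71/18
  797/240 187/50 481/120
  10/3 269/80 17/4

Answer: 121/36 193/60 71/18
797/240 187/50 481/120
10/3 269/80 17/4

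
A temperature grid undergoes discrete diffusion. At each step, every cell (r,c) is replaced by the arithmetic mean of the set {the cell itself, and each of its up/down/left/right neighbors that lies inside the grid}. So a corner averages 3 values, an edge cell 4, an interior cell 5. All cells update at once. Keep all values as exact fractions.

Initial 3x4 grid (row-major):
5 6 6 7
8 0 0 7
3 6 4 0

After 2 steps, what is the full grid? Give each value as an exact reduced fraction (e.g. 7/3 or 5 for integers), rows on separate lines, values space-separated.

After step 1:
  19/3 17/4 19/4 20/3
  4 4 17/5 7/2
  17/3 13/4 5/2 11/3
After step 2:
  175/36 29/6 143/30 179/36
  5 189/50 363/100 517/120
  155/36 185/48 769/240 29/9

Answer: 175/36 29/6 143/30 179/36
5 189/50 363/100 517/120
155/36 185/48 769/240 29/9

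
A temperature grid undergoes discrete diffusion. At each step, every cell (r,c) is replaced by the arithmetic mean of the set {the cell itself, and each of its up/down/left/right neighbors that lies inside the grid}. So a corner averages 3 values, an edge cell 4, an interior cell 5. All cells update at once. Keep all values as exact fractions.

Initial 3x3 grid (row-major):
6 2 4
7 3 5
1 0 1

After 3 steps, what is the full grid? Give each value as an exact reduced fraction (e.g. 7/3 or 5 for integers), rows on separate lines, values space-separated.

Answer: 727/180 54083/14400 953/270
50633/14400 9823/3000 43133/14400
3197/1080 37433/14400 101/40

Derivation:
After step 1:
  5 15/4 11/3
  17/4 17/5 13/4
  8/3 5/4 2
After step 2:
  13/3 949/240 32/9
  919/240 159/50 739/240
  49/18 559/240 13/6
After step 3:
  727/180 54083/14400 953/270
  50633/14400 9823/3000 43133/14400
  3197/1080 37433/14400 101/40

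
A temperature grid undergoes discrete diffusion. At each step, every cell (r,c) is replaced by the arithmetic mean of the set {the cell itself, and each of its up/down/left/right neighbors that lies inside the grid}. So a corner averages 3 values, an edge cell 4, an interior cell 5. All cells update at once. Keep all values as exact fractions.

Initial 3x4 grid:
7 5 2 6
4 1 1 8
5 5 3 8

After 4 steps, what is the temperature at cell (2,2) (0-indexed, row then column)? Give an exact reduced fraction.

Answer: 941939/216000

Derivation:
Step 1: cell (2,2) = 17/4
Step 2: cell (2,2) = 205/48
Step 3: cell (2,2) = 31607/7200
Step 4: cell (2,2) = 941939/216000
Full grid after step 4:
  532609/129600 880559/216000 911939/216000 588319/129600
  1184117/288000 161041/40000 1546319/360000 4006321/864000
  527909/129600 887059/216000 941939/216000 612019/129600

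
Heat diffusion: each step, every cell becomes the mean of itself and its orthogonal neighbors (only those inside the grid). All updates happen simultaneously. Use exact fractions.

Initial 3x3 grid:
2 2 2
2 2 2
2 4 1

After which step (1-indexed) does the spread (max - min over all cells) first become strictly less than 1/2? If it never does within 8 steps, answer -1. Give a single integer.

Step 1: max=8/3, min=7/4, spread=11/12
Step 2: max=193/80, min=23/12, spread=119/240
  -> spread < 1/2 first at step 2
Step 3: max=5029/2160, min=2429/1200, spread=821/2700
Step 4: max=645577/288000, min=88231/43200, spread=172111/864000
Step 5: max=17323621/7776000, min=5415457/2592000, spread=4309/31104
Step 6: max=1025303987/466560000, min=108881693/51840000, spread=36295/373248
Step 7: max=61224623989/27993600000, min=19771180913/9331200000, spread=305773/4478976
Step 8: max=3652980987683/1679616000000, min=1190827506311/559872000000, spread=2575951/53747712

Answer: 2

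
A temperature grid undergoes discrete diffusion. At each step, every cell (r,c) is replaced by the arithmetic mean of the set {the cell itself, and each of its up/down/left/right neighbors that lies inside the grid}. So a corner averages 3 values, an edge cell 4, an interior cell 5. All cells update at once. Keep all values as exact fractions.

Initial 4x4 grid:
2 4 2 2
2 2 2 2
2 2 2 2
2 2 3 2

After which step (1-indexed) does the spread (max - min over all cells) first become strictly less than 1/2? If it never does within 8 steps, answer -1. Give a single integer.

Step 1: max=8/3, min=2, spread=2/3
Step 2: max=151/60, min=2, spread=31/60
Step 3: max=1291/540, min=149/72, spread=347/1080
  -> spread < 1/2 first at step 3
Step 4: max=125329/54000, min=22891/10800, spread=5437/27000
Step 5: max=1114909/486000, min=688717/324000, spread=163667/972000
Step 6: max=1649783/729000, min=13898497/6480000, spread=6896167/58320000
Step 7: max=984150361/437400000, min=6278707291/2916000000, spread=846885347/8748000000
Step 8: max=14666843213/6561000000, min=56592795031/26244000000, spread=2074577821/26244000000

Answer: 3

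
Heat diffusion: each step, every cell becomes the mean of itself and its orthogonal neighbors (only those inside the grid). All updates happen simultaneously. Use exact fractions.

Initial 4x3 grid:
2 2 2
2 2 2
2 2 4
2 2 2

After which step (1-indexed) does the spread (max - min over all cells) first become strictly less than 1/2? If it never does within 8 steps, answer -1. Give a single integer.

Answer: 3

Derivation:
Step 1: max=8/3, min=2, spread=2/3
Step 2: max=151/60, min=2, spread=31/60
Step 3: max=1291/540, min=2, spread=211/540
  -> spread < 1/2 first at step 3
Step 4: max=124897/54000, min=1847/900, spread=14077/54000
Step 5: max=1112407/486000, min=111683/54000, spread=5363/24300
Step 6: max=32900809/14580000, min=62869/30000, spread=93859/583200
Step 7: max=1959874481/874800000, min=102536467/48600000, spread=4568723/34992000
Step 8: max=116756435629/52488000000, min=3097618889/1458000000, spread=8387449/83980800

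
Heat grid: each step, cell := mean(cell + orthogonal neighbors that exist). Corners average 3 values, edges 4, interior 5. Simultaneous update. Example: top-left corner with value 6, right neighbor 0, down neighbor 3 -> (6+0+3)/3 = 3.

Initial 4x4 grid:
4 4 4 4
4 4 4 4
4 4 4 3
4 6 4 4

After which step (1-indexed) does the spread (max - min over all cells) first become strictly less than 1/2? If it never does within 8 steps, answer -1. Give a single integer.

Step 1: max=14/3, min=11/3, spread=1
Step 2: max=271/60, min=449/120, spread=31/40
Step 3: max=2371/540, min=4633/1200, spread=5723/10800
Step 4: max=69553/16200, min=42293/10800, spread=12227/32400
  -> spread < 1/2 first at step 4
Step 5: max=2071267/486000, min=849923/216000, spread=635761/1944000
Step 6: max=15369679/3645000, min=1534211/388800, spread=7891607/29160000
Step 7: max=1833356611/437400000, min=46229651/11664000, spread=199489397/874800000
Step 8: max=27336341339/6561000000, min=34772580623/8748000000, spread=5027623487/26244000000

Answer: 4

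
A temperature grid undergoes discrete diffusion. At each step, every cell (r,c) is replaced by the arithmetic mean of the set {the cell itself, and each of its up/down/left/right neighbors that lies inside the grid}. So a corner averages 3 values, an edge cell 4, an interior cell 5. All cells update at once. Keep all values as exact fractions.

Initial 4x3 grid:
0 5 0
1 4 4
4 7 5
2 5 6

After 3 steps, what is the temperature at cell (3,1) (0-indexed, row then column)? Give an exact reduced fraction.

Step 1: cell (3,1) = 5
Step 2: cell (3,1) = 19/4
Step 3: cell (3,1) = 5617/1200
Full grid after step 3:
  481/180 4501/1600 581/180
  7289/2400 7147/2000 8989/2400
  27517/7200 4231/1000 33617/7200
  1787/432 5617/1200 2131/432

Answer: 5617/1200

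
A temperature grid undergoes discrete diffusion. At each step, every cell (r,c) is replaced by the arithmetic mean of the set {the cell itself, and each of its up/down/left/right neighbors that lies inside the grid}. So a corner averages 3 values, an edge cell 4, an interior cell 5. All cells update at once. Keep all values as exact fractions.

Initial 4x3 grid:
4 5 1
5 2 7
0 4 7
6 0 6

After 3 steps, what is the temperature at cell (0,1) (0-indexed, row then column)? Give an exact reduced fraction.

Answer: 4477/1200

Derivation:
Step 1: cell (0,1) = 3
Step 2: cell (0,1) = 83/20
Step 3: cell (0,1) = 4477/1200
Full grid after step 3:
  4163/1080 4477/1200 9221/2160
  6133/1800 8207/2000 29507/7200
  4247/1200 21521/6000 32507/7200
  1111/360 6953/1800 8861/2160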